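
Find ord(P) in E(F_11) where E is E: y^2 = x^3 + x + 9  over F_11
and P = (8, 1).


Compute successive multiples of P until we hit O:
  1P = (8, 1)
  2P = (4, 0)
  3P = (8, 10)
  4P = O

ord(P) = 4


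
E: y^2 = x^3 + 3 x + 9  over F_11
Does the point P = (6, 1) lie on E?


Check whether y^2 = x^3 + 3 x + 9 (mod 11) for (x, y) = (6, 1).
LHS: y^2 = 1^2 mod 11 = 1
RHS: x^3 + 3 x + 9 = 6^3 + 3*6 + 9 mod 11 = 1
LHS = RHS

Yes, on the curve


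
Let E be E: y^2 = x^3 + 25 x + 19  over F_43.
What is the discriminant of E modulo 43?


4 a^3 + 27 b^2 = 4*25^3 + 27*19^2 = 62500 + 9747 = 72247
Delta = -16 * (72247) = -1155952
Delta mod 43 = 17

Delta = 17 (mod 43)


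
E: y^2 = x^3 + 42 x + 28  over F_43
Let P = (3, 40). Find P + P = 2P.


Doubling: s = (3 x1^2 + a) / (2 y1)
s = (3*3^2 + 42) / (2*40) mod 43 = 10
x3 = s^2 - 2 x1 mod 43 = 10^2 - 2*3 = 8
y3 = s (x1 - x3) - y1 mod 43 = 10 * (3 - 8) - 40 = 39

2P = (8, 39)


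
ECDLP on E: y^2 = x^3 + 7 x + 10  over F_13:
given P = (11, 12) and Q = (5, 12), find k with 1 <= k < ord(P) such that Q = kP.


Enumerate multiples of P until we hit Q = (5, 12):
  1P = (11, 12)
  2P = (0, 7)
  3P = (5, 12)
Match found at i = 3.

k = 3


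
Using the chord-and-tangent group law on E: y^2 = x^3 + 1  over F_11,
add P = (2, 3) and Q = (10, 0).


P != Q, so use the chord formula.
s = (y2 - y1) / (x2 - x1) = (8) / (8) mod 11 = 1
x3 = s^2 - x1 - x2 mod 11 = 1^2 - 2 - 10 = 0
y3 = s (x1 - x3) - y1 mod 11 = 1 * (2 - 0) - 3 = 10

P + Q = (0, 10)


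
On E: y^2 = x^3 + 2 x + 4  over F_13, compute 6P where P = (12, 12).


k = 6 = 110_2 (binary, LSB first: 011)
Double-and-add from P = (12, 12):
  bit 0 = 0: acc unchanged = O
  bit 1 = 1: acc = O + (5, 3) = (5, 3)
  bit 2 = 1: acc = (5, 3) + (7, 6) = (0, 11)

6P = (0, 11)


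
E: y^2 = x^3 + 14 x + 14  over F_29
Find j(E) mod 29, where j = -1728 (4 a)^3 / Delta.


Delta = -16(4 a^3 + 27 b^2) mod 29 = 16
-1728 * (4 a)^3 = -1728 * (4*14)^3 mod 29 = 20
j = 20 * 16^(-1) mod 29 = 23

j = 23 (mod 29)


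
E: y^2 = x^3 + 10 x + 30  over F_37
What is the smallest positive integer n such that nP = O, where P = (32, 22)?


Compute successive multiples of P until we hit O:
  1P = (32, 22)
  2P = (17, 28)
  3P = (0, 17)
  4P = (6, 26)
  5P = (8, 17)
  6P = (7, 31)
  7P = (24, 21)
  8P = (29, 20)
  ... (continuing to 22P)
  22P = O

ord(P) = 22


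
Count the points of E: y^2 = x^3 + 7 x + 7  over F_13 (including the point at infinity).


For each x in F_13, count y with y^2 = x^3 + 7 x + 7 mod 13:
  x = 2: RHS = 3, y in [4, 9]  -> 2 point(s)
  x = 3: RHS = 3, y in [4, 9]  -> 2 point(s)
  x = 7: RHS = 9, y in [3, 10]  -> 2 point(s)
  x = 8: RHS = 3, y in [4, 9]  -> 2 point(s)
  x = 12: RHS = 12, y in [5, 8]  -> 2 point(s)
Affine points: 10. Add the point at infinity: total = 11.

#E(F_13) = 11


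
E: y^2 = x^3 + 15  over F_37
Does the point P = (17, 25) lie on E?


Check whether y^2 = x^3 + 0 x + 15 (mod 37) for (x, y) = (17, 25).
LHS: y^2 = 25^2 mod 37 = 33
RHS: x^3 + 0 x + 15 = 17^3 + 0*17 + 15 mod 37 = 7
LHS != RHS

No, not on the curve


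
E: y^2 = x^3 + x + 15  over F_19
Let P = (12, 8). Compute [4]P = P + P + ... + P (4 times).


k = 4 = 100_2 (binary, LSB first: 001)
Double-and-add from P = (12, 8):
  bit 0 = 0: acc unchanged = O
  bit 1 = 0: acc unchanged = O
  bit 2 = 1: acc = O + (15, 17) = (15, 17)

4P = (15, 17)


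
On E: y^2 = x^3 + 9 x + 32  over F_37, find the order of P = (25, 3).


Compute successive multiples of P until we hit O:
  1P = (25, 3)
  2P = (15, 29)
  3P = (23, 14)
  4P = (10, 7)
  5P = (32, 26)
  6P = (21, 26)
  7P = (31, 13)
  8P = (29, 15)
  ... (continuing to 17P)
  17P = O

ord(P) = 17


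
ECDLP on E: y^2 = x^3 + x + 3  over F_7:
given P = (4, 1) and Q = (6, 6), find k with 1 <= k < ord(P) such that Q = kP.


Enumerate multiples of P until we hit Q = (6, 6):
  1P = (4, 1)
  2P = (6, 6)
Match found at i = 2.

k = 2


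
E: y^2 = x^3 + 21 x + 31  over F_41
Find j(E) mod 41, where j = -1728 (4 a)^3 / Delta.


Delta = -16(4 a^3 + 27 b^2) mod 41 = 6
-1728 * (4 a)^3 = -1728 * (4*21)^3 mod 41 = 34
j = 34 * 6^(-1) mod 41 = 33

j = 33 (mod 41)


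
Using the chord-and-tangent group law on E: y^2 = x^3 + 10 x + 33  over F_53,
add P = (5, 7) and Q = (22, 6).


P != Q, so use the chord formula.
s = (y2 - y1) / (x2 - x1) = (52) / (17) mod 53 = 28
x3 = s^2 - x1 - x2 mod 53 = 28^2 - 5 - 22 = 15
y3 = s (x1 - x3) - y1 mod 53 = 28 * (5 - 15) - 7 = 31

P + Q = (15, 31)


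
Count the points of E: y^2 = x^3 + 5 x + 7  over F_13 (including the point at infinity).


For each x in F_13, count y with y^2 = x^3 + 5 x + 7 mod 13:
  x = 1: RHS = 0, y in [0]  -> 1 point(s)
  x = 2: RHS = 12, y in [5, 8]  -> 2 point(s)
  x = 3: RHS = 10, y in [6, 7]  -> 2 point(s)
  x = 4: RHS = 0, y in [0]  -> 1 point(s)
  x = 5: RHS = 1, y in [1, 12]  -> 2 point(s)
  x = 8: RHS = 0, y in [0]  -> 1 point(s)
  x = 9: RHS = 1, y in [1, 12]  -> 2 point(s)
  x = 10: RHS = 4, y in [2, 11]  -> 2 point(s)
  x = 12: RHS = 1, y in [1, 12]  -> 2 point(s)
Affine points: 15. Add the point at infinity: total = 16.

#E(F_13) = 16


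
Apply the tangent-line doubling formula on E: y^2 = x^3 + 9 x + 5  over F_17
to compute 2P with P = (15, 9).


Doubling: s = (3 x1^2 + a) / (2 y1)
s = (3*15^2 + 9) / (2*9) mod 17 = 4
x3 = s^2 - 2 x1 mod 17 = 4^2 - 2*15 = 3
y3 = s (x1 - x3) - y1 mod 17 = 4 * (15 - 3) - 9 = 5

2P = (3, 5)


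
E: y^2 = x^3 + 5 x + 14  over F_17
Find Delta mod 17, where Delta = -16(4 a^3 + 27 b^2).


4 a^3 + 27 b^2 = 4*5^3 + 27*14^2 = 500 + 5292 = 5792
Delta = -16 * (5792) = -92672
Delta mod 17 = 12

Delta = 12 (mod 17)


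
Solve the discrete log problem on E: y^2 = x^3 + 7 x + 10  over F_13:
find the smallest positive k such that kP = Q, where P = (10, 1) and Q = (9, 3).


Enumerate multiples of P until we hit Q = (9, 3):
  1P = (10, 1)
  2P = (9, 3)
Match found at i = 2.

k = 2


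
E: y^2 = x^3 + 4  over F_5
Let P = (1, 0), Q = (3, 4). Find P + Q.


P != Q, so use the chord formula.
s = (y2 - y1) / (x2 - x1) = (4) / (2) mod 5 = 2
x3 = s^2 - x1 - x2 mod 5 = 2^2 - 1 - 3 = 0
y3 = s (x1 - x3) - y1 mod 5 = 2 * (1 - 0) - 0 = 2

P + Q = (0, 2)


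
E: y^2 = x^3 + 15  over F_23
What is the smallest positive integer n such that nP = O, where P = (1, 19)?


Compute successive multiples of P until we hit O:
  1P = (1, 19)
  2P = (10, 16)
  3P = (7, 6)
  4P = (5, 5)
  5P = (12, 8)
  6P = (11, 14)
  7P = (17, 12)
  8P = (6, 22)
  ... (continuing to 24P)
  24P = O

ord(P) = 24


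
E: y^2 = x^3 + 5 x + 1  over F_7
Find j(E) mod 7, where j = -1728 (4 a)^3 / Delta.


Delta = -16(4 a^3 + 27 b^2) mod 7 = 3
-1728 * (4 a)^3 = -1728 * (4*5)^3 mod 7 = 6
j = 6 * 3^(-1) mod 7 = 2

j = 2 (mod 7)


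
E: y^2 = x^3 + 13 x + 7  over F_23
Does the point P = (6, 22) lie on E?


Check whether y^2 = x^3 + 13 x + 7 (mod 23) for (x, y) = (6, 22).
LHS: y^2 = 22^2 mod 23 = 1
RHS: x^3 + 13 x + 7 = 6^3 + 13*6 + 7 mod 23 = 2
LHS != RHS

No, not on the curve


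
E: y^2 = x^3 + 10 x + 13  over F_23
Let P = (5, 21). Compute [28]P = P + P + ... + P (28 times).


k = 28 = 11100_2 (binary, LSB first: 00111)
Double-and-add from P = (5, 21):
  bit 0 = 0: acc unchanged = O
  bit 1 = 0: acc unchanged = O
  bit 2 = 1: acc = O + (1, 1) = (1, 1)
  bit 3 = 1: acc = (1, 1) + (0, 17) = (2, 15)
  bit 4 = 1: acc = (2, 15) + (9, 2) = (7, 14)

28P = (7, 14)


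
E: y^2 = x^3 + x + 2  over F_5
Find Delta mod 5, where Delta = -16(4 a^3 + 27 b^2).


4 a^3 + 27 b^2 = 4*1^3 + 27*2^2 = 4 + 108 = 112
Delta = -16 * (112) = -1792
Delta mod 5 = 3

Delta = 3 (mod 5)


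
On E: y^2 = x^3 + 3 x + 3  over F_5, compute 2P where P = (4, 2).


Doubling: s = (3 x1^2 + a) / (2 y1)
s = (3*4^2 + 3) / (2*2) mod 5 = 4
x3 = s^2 - 2 x1 mod 5 = 4^2 - 2*4 = 3
y3 = s (x1 - x3) - y1 mod 5 = 4 * (4 - 3) - 2 = 2

2P = (3, 2)


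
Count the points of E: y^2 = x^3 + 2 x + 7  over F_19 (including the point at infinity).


For each x in F_19, count y with y^2 = x^3 + 2 x + 7 mod 19:
  x = 0: RHS = 7, y in [8, 11]  -> 2 point(s)
  x = 2: RHS = 0, y in [0]  -> 1 point(s)
  x = 5: RHS = 9, y in [3, 16]  -> 2 point(s)
  x = 6: RHS = 7, y in [8, 11]  -> 2 point(s)
  x = 10: RHS = 1, y in [1, 18]  -> 2 point(s)
  x = 11: RHS = 11, y in [7, 12]  -> 2 point(s)
  x = 12: RHS = 11, y in [7, 12]  -> 2 point(s)
  x = 13: RHS = 7, y in [8, 11]  -> 2 point(s)
  x = 14: RHS = 5, y in [9, 10]  -> 2 point(s)
  x = 15: RHS = 11, y in [7, 12]  -> 2 point(s)
  x = 18: RHS = 4, y in [2, 17]  -> 2 point(s)
Affine points: 21. Add the point at infinity: total = 22.

#E(F_19) = 22


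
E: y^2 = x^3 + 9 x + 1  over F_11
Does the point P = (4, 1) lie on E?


Check whether y^2 = x^3 + 9 x + 1 (mod 11) for (x, y) = (4, 1).
LHS: y^2 = 1^2 mod 11 = 1
RHS: x^3 + 9 x + 1 = 4^3 + 9*4 + 1 mod 11 = 2
LHS != RHS

No, not on the curve


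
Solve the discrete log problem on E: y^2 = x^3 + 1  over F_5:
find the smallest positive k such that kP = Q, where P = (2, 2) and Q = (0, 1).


Enumerate multiples of P until we hit Q = (0, 1):
  1P = (2, 2)
  2P = (0, 4)
  3P = (4, 0)
  4P = (0, 1)
Match found at i = 4.

k = 4


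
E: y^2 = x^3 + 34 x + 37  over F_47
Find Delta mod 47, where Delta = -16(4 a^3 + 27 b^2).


4 a^3 + 27 b^2 = 4*34^3 + 27*37^2 = 157216 + 36963 = 194179
Delta = -16 * (194179) = -3106864
Delta mod 47 = 24

Delta = 24 (mod 47)


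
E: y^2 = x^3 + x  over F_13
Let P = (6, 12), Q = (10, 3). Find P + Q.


P != Q, so use the chord formula.
s = (y2 - y1) / (x2 - x1) = (4) / (4) mod 13 = 1
x3 = s^2 - x1 - x2 mod 13 = 1^2 - 6 - 10 = 11
y3 = s (x1 - x3) - y1 mod 13 = 1 * (6 - 11) - 12 = 9

P + Q = (11, 9)


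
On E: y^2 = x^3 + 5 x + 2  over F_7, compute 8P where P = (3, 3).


k = 8 = 1000_2 (binary, LSB first: 0001)
Double-and-add from P = (3, 3):
  bit 0 = 0: acc unchanged = O
  bit 1 = 0: acc unchanged = O
  bit 2 = 0: acc unchanged = O
  bit 3 = 1: acc = O + (3, 4) = (3, 4)

8P = (3, 4)


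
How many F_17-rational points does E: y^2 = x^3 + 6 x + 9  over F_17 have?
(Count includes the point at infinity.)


For each x in F_17, count y with y^2 = x^3 + 6 x + 9 mod 17:
  x = 0: RHS = 9, y in [3, 14]  -> 2 point(s)
  x = 1: RHS = 16, y in [4, 13]  -> 2 point(s)
  x = 8: RHS = 8, y in [5, 12]  -> 2 point(s)
  x = 10: RHS = 15, y in [7, 10]  -> 2 point(s)
  x = 14: RHS = 15, y in [7, 10]  -> 2 point(s)
  x = 16: RHS = 2, y in [6, 11]  -> 2 point(s)
Affine points: 12. Add the point at infinity: total = 13.

#E(F_17) = 13


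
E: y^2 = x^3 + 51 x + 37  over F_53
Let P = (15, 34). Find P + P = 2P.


Doubling: s = (3 x1^2 + a) / (2 y1)
s = (3*15^2 + 51) / (2*34) mod 53 = 6
x3 = s^2 - 2 x1 mod 53 = 6^2 - 2*15 = 6
y3 = s (x1 - x3) - y1 mod 53 = 6 * (15 - 6) - 34 = 20

2P = (6, 20)


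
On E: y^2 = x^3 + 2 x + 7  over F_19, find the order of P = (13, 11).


Compute successive multiples of P until we hit O:
  1P = (13, 11)
  2P = (18, 2)
  3P = (11, 12)
  4P = (0, 11)
  5P = (6, 8)
  6P = (6, 11)
  7P = (0, 8)
  8P = (11, 7)
  ... (continuing to 11P)
  11P = O

ord(P) = 11


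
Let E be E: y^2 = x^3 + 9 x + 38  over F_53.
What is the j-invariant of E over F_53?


Delta = -16(4 a^3 + 27 b^2) mod 53 = 39
-1728 * (4 a)^3 = -1728 * (4*9)^3 mod 53 = 18
j = 18 * 39^(-1) mod 53 = 29

j = 29 (mod 53)


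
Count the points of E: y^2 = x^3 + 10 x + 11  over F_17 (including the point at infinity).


For each x in F_17, count y with y^2 = x^3 + 10 x + 11 mod 17:
  x = 3: RHS = 0, y in [0]  -> 1 point(s)
  x = 4: RHS = 13, y in [8, 9]  -> 2 point(s)
  x = 5: RHS = 16, y in [4, 13]  -> 2 point(s)
  x = 6: RHS = 15, y in [7, 10]  -> 2 point(s)
  x = 7: RHS = 16, y in [4, 13]  -> 2 point(s)
  x = 8: RHS = 8, y in [5, 12]  -> 2 point(s)
  x = 13: RHS = 9, y in [3, 14]  -> 2 point(s)
  x = 15: RHS = 0, y in [0]  -> 1 point(s)
  x = 16: RHS = 0, y in [0]  -> 1 point(s)
Affine points: 15. Add the point at infinity: total = 16.

#E(F_17) = 16


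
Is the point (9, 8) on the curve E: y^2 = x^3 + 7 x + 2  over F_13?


Check whether y^2 = x^3 + 7 x + 2 (mod 13) for (x, y) = (9, 8).
LHS: y^2 = 8^2 mod 13 = 12
RHS: x^3 + 7 x + 2 = 9^3 + 7*9 + 2 mod 13 = 1
LHS != RHS

No, not on the curve


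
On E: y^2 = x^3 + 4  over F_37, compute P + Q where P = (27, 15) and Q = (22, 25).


P != Q, so use the chord formula.
s = (y2 - y1) / (x2 - x1) = (10) / (32) mod 37 = 35
x3 = s^2 - x1 - x2 mod 37 = 35^2 - 27 - 22 = 29
y3 = s (x1 - x3) - y1 mod 37 = 35 * (27 - 29) - 15 = 26

P + Q = (29, 26)


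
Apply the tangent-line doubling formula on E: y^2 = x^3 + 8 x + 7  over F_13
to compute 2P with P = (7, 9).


Doubling: s = (3 x1^2 + a) / (2 y1)
s = (3*7^2 + 8) / (2*9) mod 13 = 5
x3 = s^2 - 2 x1 mod 13 = 5^2 - 2*7 = 11
y3 = s (x1 - x3) - y1 mod 13 = 5 * (7 - 11) - 9 = 10

2P = (11, 10)


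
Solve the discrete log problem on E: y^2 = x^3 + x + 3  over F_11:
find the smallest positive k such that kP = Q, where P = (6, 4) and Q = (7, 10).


Enumerate multiples of P until we hit Q = (7, 10):
  1P = (6, 4)
  2P = (4, 4)
  3P = (1, 7)
  4P = (7, 1)
  5P = (7, 10)
Match found at i = 5.

k = 5


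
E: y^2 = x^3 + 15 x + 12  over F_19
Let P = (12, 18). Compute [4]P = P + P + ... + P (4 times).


k = 4 = 100_2 (binary, LSB first: 001)
Double-and-add from P = (12, 18):
  bit 0 = 0: acc unchanged = O
  bit 1 = 0: acc unchanged = O
  bit 2 = 1: acc = O + (7, 17) = (7, 17)

4P = (7, 17)


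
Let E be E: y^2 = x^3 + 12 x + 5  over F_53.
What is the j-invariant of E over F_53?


Delta = -16(4 a^3 + 27 b^2) mod 53 = 31
-1728 * (4 a)^3 = -1728 * (4*12)^3 mod 53 = 25
j = 25 * 31^(-1) mod 53 = 35

j = 35 (mod 53)


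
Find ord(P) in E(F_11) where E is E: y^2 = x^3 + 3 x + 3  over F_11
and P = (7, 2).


Compute successive multiples of P until we hit O:
  1P = (7, 2)
  2P = (9, 0)
  3P = (7, 9)
  4P = O

ord(P) = 4


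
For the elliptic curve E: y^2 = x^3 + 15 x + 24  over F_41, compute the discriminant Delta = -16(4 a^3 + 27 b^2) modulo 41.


4 a^3 + 27 b^2 = 4*15^3 + 27*24^2 = 13500 + 15552 = 29052
Delta = -16 * (29052) = -464832
Delta mod 41 = 26

Delta = 26 (mod 41)


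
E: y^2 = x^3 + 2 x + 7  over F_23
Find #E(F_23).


For each x in F_23, count y with y^2 = x^3 + 2 x + 7 mod 23:
  x = 5: RHS = 4, y in [2, 21]  -> 2 point(s)
  x = 8: RHS = 6, y in [11, 12]  -> 2 point(s)
  x = 9: RHS = 18, y in [8, 15]  -> 2 point(s)
  x = 11: RHS = 3, y in [7, 16]  -> 2 point(s)
  x = 15: RHS = 8, y in [10, 13]  -> 2 point(s)
  x = 16: RHS = 18, y in [8, 15]  -> 2 point(s)
  x = 17: RHS = 9, y in [3, 20]  -> 2 point(s)
  x = 19: RHS = 4, y in [2, 21]  -> 2 point(s)
  x = 21: RHS = 18, y in [8, 15]  -> 2 point(s)
  x = 22: RHS = 4, y in [2, 21]  -> 2 point(s)
Affine points: 20. Add the point at infinity: total = 21.

#E(F_23) = 21


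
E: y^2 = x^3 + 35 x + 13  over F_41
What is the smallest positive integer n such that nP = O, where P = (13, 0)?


Compute successive multiples of P until we hit O:
  1P = (13, 0)
  2P = O

ord(P) = 2


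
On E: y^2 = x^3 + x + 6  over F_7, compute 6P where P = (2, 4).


k = 6 = 110_2 (binary, LSB first: 011)
Double-and-add from P = (2, 4):
  bit 0 = 0: acc unchanged = O
  bit 1 = 1: acc = O + (4, 5) = (4, 5)
  bit 2 = 1: acc = (4, 5) + (6, 2) = (1, 1)

6P = (1, 1)


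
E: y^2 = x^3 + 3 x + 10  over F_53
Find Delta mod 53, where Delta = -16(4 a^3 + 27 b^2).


4 a^3 + 27 b^2 = 4*3^3 + 27*10^2 = 108 + 2700 = 2808
Delta = -16 * (2808) = -44928
Delta mod 53 = 16

Delta = 16 (mod 53)


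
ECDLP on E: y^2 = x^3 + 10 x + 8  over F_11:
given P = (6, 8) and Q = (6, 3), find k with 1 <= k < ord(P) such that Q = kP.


Enumerate multiples of P until we hit Q = (6, 3):
  1P = (6, 8)
  2P = (2, 5)
  3P = (7, 5)
  4P = (7, 6)
  5P = (2, 6)
  6P = (6, 3)
Match found at i = 6.

k = 6


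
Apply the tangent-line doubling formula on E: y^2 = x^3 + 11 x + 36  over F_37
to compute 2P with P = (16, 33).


Doubling: s = (3 x1^2 + a) / (2 y1)
s = (3*16^2 + 11) / (2*33) mod 37 = 9
x3 = s^2 - 2 x1 mod 37 = 9^2 - 2*16 = 12
y3 = s (x1 - x3) - y1 mod 37 = 9 * (16 - 12) - 33 = 3

2P = (12, 3)


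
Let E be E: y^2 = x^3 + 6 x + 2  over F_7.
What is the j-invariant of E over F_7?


Delta = -16(4 a^3 + 27 b^2) mod 7 = 2
-1728 * (4 a)^3 = -1728 * (4*6)^3 mod 7 = 6
j = 6 * 2^(-1) mod 7 = 3

j = 3 (mod 7)


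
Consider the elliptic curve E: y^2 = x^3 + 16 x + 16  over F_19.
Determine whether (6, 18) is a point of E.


Check whether y^2 = x^3 + 16 x + 16 (mod 19) for (x, y) = (6, 18).
LHS: y^2 = 18^2 mod 19 = 1
RHS: x^3 + 16 x + 16 = 6^3 + 16*6 + 16 mod 19 = 5
LHS != RHS

No, not on the curve


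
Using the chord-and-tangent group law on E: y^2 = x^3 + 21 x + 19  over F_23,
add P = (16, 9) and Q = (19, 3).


P != Q, so use the chord formula.
s = (y2 - y1) / (x2 - x1) = (17) / (3) mod 23 = 21
x3 = s^2 - x1 - x2 mod 23 = 21^2 - 16 - 19 = 15
y3 = s (x1 - x3) - y1 mod 23 = 21 * (16 - 15) - 9 = 12

P + Q = (15, 12)


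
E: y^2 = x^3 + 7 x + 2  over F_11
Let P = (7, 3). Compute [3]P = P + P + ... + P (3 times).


k = 3 = 11_2 (binary, LSB first: 11)
Double-and-add from P = (7, 3):
  bit 0 = 1: acc = O + (7, 3) = (7, 3)
  bit 1 = 1: acc = (7, 3) + (8, 8) = (10, 4)

3P = (10, 4)


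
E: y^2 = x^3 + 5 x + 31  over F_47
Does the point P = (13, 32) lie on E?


Check whether y^2 = x^3 + 5 x + 31 (mod 47) for (x, y) = (13, 32).
LHS: y^2 = 32^2 mod 47 = 37
RHS: x^3 + 5 x + 31 = 13^3 + 5*13 + 31 mod 47 = 37
LHS = RHS

Yes, on the curve


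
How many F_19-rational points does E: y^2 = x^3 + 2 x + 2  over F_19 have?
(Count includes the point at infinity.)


For each x in F_19, count y with y^2 = x^3 + 2 x + 2 mod 19:
  x = 1: RHS = 5, y in [9, 10]  -> 2 point(s)
  x = 3: RHS = 16, y in [4, 15]  -> 2 point(s)
  x = 4: RHS = 17, y in [6, 13]  -> 2 point(s)
  x = 5: RHS = 4, y in [2, 17]  -> 2 point(s)
  x = 7: RHS = 17, y in [6, 13]  -> 2 point(s)
  x = 8: RHS = 17, y in [6, 13]  -> 2 point(s)
  x = 11: RHS = 6, y in [5, 14]  -> 2 point(s)
  x = 12: RHS = 6, y in [5, 14]  -> 2 point(s)
  x = 14: RHS = 0, y in [0]  -> 1 point(s)
  x = 15: RHS = 6, y in [5, 14]  -> 2 point(s)
  x = 16: RHS = 7, y in [8, 11]  -> 2 point(s)
  x = 17: RHS = 9, y in [3, 16]  -> 2 point(s)
Affine points: 23. Add the point at infinity: total = 24.

#E(F_19) = 24


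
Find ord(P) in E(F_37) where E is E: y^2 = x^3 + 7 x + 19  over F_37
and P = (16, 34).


Compute successive multiples of P until we hit O:
  1P = (16, 34)
  2P = (1, 8)
  3P = (11, 24)
  4P = (14, 7)
  5P = (32, 9)
  6P = (15, 13)
  7P = (3, 17)
  8P = (30, 16)
  ... (continuing to 19P)
  19P = O

ord(P) = 19


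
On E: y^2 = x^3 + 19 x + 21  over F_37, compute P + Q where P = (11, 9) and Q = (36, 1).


P != Q, so use the chord formula.
s = (y2 - y1) / (x2 - x1) = (29) / (25) mod 37 = 13
x3 = s^2 - x1 - x2 mod 37 = 13^2 - 11 - 36 = 11
y3 = s (x1 - x3) - y1 mod 37 = 13 * (11 - 11) - 9 = 28

P + Q = (11, 28)


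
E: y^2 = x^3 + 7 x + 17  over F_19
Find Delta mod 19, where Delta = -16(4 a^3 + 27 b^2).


4 a^3 + 27 b^2 = 4*7^3 + 27*17^2 = 1372 + 7803 = 9175
Delta = -16 * (9175) = -146800
Delta mod 19 = 13

Delta = 13 (mod 19)


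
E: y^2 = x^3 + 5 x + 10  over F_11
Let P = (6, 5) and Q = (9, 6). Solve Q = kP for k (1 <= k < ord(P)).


Enumerate multiples of P until we hit Q = (9, 6):
  1P = (6, 5)
  2P = (8, 1)
  3P = (1, 7)
  4P = (9, 5)
  5P = (7, 6)
  6P = (10, 2)
  7P = (10, 9)
  8P = (7, 5)
  9P = (9, 6)
Match found at i = 9.

k = 9


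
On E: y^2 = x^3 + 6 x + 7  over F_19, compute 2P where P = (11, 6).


Doubling: s = (3 x1^2 + a) / (2 y1)
s = (3*11^2 + 6) / (2*6) mod 19 = 7
x3 = s^2 - 2 x1 mod 19 = 7^2 - 2*11 = 8
y3 = s (x1 - x3) - y1 mod 19 = 7 * (11 - 8) - 6 = 15

2P = (8, 15)


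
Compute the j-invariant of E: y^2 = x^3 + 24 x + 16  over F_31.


Delta = -16(4 a^3 + 27 b^2) mod 31 = 20
-1728 * (4 a)^3 = -1728 * (4*24)^3 mod 31 = 30
j = 30 * 20^(-1) mod 31 = 17

j = 17 (mod 31)


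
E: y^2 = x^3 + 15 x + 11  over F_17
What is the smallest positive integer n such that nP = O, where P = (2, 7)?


Compute successive multiples of P until we hit O:
  1P = (2, 7)
  2P = (9, 5)
  3P = (4, 13)
  4P = (3, 7)
  5P = (12, 10)
  6P = (7, 0)
  7P = (12, 7)
  8P = (3, 10)
  ... (continuing to 12P)
  12P = O

ord(P) = 12


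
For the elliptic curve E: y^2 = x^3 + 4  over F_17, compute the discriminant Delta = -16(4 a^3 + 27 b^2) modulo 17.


4 a^3 + 27 b^2 = 4*0^3 + 27*4^2 = 0 + 432 = 432
Delta = -16 * (432) = -6912
Delta mod 17 = 7

Delta = 7 (mod 17)


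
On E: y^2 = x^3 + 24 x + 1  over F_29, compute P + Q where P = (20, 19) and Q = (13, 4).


P != Q, so use the chord formula.
s = (y2 - y1) / (x2 - x1) = (14) / (22) mod 29 = 27
x3 = s^2 - x1 - x2 mod 29 = 27^2 - 20 - 13 = 0
y3 = s (x1 - x3) - y1 mod 29 = 27 * (20 - 0) - 19 = 28

P + Q = (0, 28)


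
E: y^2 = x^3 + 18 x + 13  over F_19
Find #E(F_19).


For each x in F_19, count y with y^2 = x^3 + 18 x + 13 mod 19:
  x = 2: RHS = 0, y in [0]  -> 1 point(s)
  x = 4: RHS = 16, y in [4, 15]  -> 2 point(s)
  x = 5: RHS = 0, y in [0]  -> 1 point(s)
  x = 7: RHS = 7, y in [8, 11]  -> 2 point(s)
  x = 8: RHS = 4, y in [2, 17]  -> 2 point(s)
  x = 9: RHS = 11, y in [7, 12]  -> 2 point(s)
  x = 12: RHS = 0, y in [0]  -> 1 point(s)
  x = 14: RHS = 7, y in [8, 11]  -> 2 point(s)
  x = 17: RHS = 7, y in [8, 11]  -> 2 point(s)
Affine points: 15. Add the point at infinity: total = 16.

#E(F_19) = 16


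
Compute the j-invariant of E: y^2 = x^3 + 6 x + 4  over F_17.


Delta = -16(4 a^3 + 27 b^2) mod 17 = 4
-1728 * (4 a)^3 = -1728 * (4*6)^3 mod 17 = 1
j = 1 * 4^(-1) mod 17 = 13

j = 13 (mod 17)


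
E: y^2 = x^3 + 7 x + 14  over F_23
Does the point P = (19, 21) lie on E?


Check whether y^2 = x^3 + 7 x + 14 (mod 23) for (x, y) = (19, 21).
LHS: y^2 = 21^2 mod 23 = 4
RHS: x^3 + 7 x + 14 = 19^3 + 7*19 + 14 mod 23 = 14
LHS != RHS

No, not on the curve


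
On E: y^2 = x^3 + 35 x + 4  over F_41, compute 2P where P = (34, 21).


k = 2 = 10_2 (binary, LSB first: 01)
Double-and-add from P = (34, 21):
  bit 0 = 0: acc unchanged = O
  bit 1 = 1: acc = O + (10, 1) = (10, 1)

2P = (10, 1)


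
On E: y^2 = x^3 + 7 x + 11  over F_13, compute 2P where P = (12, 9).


Doubling: s = (3 x1^2 + a) / (2 y1)
s = (3*12^2 + 7) / (2*9) mod 13 = 2
x3 = s^2 - 2 x1 mod 13 = 2^2 - 2*12 = 6
y3 = s (x1 - x3) - y1 mod 13 = 2 * (12 - 6) - 9 = 3

2P = (6, 3)


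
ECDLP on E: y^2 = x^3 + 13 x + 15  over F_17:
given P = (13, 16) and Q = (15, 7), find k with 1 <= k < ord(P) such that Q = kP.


Enumerate multiples of P until we hit Q = (15, 7):
  1P = (13, 16)
  2P = (16, 16)
  3P = (5, 1)
  4P = (15, 10)
  5P = (15, 7)
Match found at i = 5.

k = 5


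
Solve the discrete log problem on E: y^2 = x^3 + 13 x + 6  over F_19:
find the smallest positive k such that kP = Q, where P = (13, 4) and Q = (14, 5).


Enumerate multiples of P until we hit Q = (14, 5):
  1P = (13, 4)
  2P = (0, 5)
  3P = (15, 2)
  4P = (11, 13)
  5P = (1, 18)
  6P = (9, 4)
  7P = (16, 15)
  8P = (14, 5)
Match found at i = 8.

k = 8


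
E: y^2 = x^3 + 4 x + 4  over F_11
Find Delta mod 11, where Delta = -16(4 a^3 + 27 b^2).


4 a^3 + 27 b^2 = 4*4^3 + 27*4^2 = 256 + 432 = 688
Delta = -16 * (688) = -11008
Delta mod 11 = 3

Delta = 3 (mod 11)


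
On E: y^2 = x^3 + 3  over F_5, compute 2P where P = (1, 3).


Doubling: s = (3 x1^2 + a) / (2 y1)
s = (3*1^2 + 0) / (2*3) mod 5 = 3
x3 = s^2 - 2 x1 mod 5 = 3^2 - 2*1 = 2
y3 = s (x1 - x3) - y1 mod 5 = 3 * (1 - 2) - 3 = 4

2P = (2, 4)


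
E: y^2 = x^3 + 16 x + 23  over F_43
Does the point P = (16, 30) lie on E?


Check whether y^2 = x^3 + 16 x + 23 (mod 43) for (x, y) = (16, 30).
LHS: y^2 = 30^2 mod 43 = 40
RHS: x^3 + 16 x + 23 = 16^3 + 16*16 + 23 mod 43 = 32
LHS != RHS

No, not on the curve


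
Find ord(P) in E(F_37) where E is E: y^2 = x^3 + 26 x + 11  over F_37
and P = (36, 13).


Compute successive multiples of P until we hit O:
  1P = (36, 13)
  2P = (1, 36)
  3P = (12, 4)
  4P = (14, 23)
  5P = (8, 18)
  6P = (23, 23)
  7P = (18, 13)
  8P = (20, 24)
  ... (continuing to 23P)
  23P = O

ord(P) = 23


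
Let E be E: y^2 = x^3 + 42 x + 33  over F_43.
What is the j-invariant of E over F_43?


Delta = -16(4 a^3 + 27 b^2) mod 43 = 36
-1728 * (4 a)^3 = -1728 * (4*42)^3 mod 43 = 39
j = 39 * 36^(-1) mod 43 = 19

j = 19 (mod 43)


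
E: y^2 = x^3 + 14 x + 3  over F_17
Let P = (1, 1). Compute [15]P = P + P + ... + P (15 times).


k = 15 = 1111_2 (binary, LSB first: 1111)
Double-and-add from P = (1, 1):
  bit 0 = 1: acc = O + (1, 1) = (1, 1)
  bit 1 = 1: acc = (1, 1) + (15, 16) = (9, 5)
  bit 2 = 1: acc = (9, 5) + (3, 15) = (4, 15)
  bit 3 = 1: acc = (4, 15) + (13, 11) = (13, 6)

15P = (13, 6)


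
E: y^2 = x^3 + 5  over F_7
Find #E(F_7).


For each x in F_7, count y with y^2 = x^3 + 0 x + 5 mod 7:
  x = 3: RHS = 4, y in [2, 5]  -> 2 point(s)
  x = 5: RHS = 4, y in [2, 5]  -> 2 point(s)
  x = 6: RHS = 4, y in [2, 5]  -> 2 point(s)
Affine points: 6. Add the point at infinity: total = 7.

#E(F_7) = 7


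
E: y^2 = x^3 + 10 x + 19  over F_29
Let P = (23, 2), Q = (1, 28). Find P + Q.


P != Q, so use the chord formula.
s = (y2 - y1) / (x2 - x1) = (26) / (7) mod 29 = 12
x3 = s^2 - x1 - x2 mod 29 = 12^2 - 23 - 1 = 4
y3 = s (x1 - x3) - y1 mod 29 = 12 * (23 - 4) - 2 = 23

P + Q = (4, 23)


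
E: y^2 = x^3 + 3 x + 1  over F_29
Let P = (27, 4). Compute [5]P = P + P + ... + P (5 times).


k = 5 = 101_2 (binary, LSB first: 101)
Double-and-add from P = (27, 4):
  bit 0 = 1: acc = O + (27, 4) = (27, 4)
  bit 1 = 0: acc unchanged = (27, 4)
  bit 2 = 1: acc = (27, 4) + (27, 4) = (27, 25)

5P = (27, 25)


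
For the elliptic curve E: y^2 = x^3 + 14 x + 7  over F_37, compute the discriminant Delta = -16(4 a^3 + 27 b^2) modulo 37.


4 a^3 + 27 b^2 = 4*14^3 + 27*7^2 = 10976 + 1323 = 12299
Delta = -16 * (12299) = -196784
Delta mod 37 = 19

Delta = 19 (mod 37)


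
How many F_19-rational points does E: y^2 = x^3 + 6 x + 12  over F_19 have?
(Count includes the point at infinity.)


For each x in F_19, count y with y^2 = x^3 + 6 x + 12 mod 19:
  x = 1: RHS = 0, y in [0]  -> 1 point(s)
  x = 3: RHS = 0, y in [0]  -> 1 point(s)
  x = 4: RHS = 5, y in [9, 10]  -> 2 point(s)
  x = 6: RHS = 17, y in [6, 13]  -> 2 point(s)
  x = 7: RHS = 17, y in [6, 13]  -> 2 point(s)
  x = 9: RHS = 16, y in [4, 15]  -> 2 point(s)
  x = 12: RHS = 7, y in [8, 11]  -> 2 point(s)
  x = 13: RHS = 7, y in [8, 11]  -> 2 point(s)
  x = 14: RHS = 9, y in [3, 16]  -> 2 point(s)
  x = 15: RHS = 0, y in [0]  -> 1 point(s)
  x = 16: RHS = 5, y in [9, 10]  -> 2 point(s)
  x = 17: RHS = 11, y in [7, 12]  -> 2 point(s)
  x = 18: RHS = 5, y in [9, 10]  -> 2 point(s)
Affine points: 23. Add the point at infinity: total = 24.

#E(F_19) = 24


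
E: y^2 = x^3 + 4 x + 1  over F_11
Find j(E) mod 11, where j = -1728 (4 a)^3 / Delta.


Delta = -16(4 a^3 + 27 b^2) mod 11 = 4
-1728 * (4 a)^3 = -1728 * (4*4)^3 mod 11 = 7
j = 7 * 4^(-1) mod 11 = 10

j = 10 (mod 11)


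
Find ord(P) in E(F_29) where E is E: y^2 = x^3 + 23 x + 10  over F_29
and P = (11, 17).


Compute successive multiples of P until we hit O:
  1P = (11, 17)
  2P = (23, 2)
  3P = (2, 8)
  4P = (17, 6)
  5P = (10, 15)
  6P = (12, 10)
  7P = (26, 1)
  8P = (1, 11)
  ... (continuing to 23P)
  23P = O

ord(P) = 23


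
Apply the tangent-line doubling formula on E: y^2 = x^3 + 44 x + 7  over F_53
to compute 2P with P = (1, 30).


Doubling: s = (3 x1^2 + a) / (2 y1)
s = (3*1^2 + 44) / (2*30) mod 53 = 37
x3 = s^2 - 2 x1 mod 53 = 37^2 - 2*1 = 42
y3 = s (x1 - x3) - y1 mod 53 = 37 * (1 - 42) - 30 = 43

2P = (42, 43)


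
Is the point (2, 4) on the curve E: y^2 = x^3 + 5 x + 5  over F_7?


Check whether y^2 = x^3 + 5 x + 5 (mod 7) for (x, y) = (2, 4).
LHS: y^2 = 4^2 mod 7 = 2
RHS: x^3 + 5 x + 5 = 2^3 + 5*2 + 5 mod 7 = 2
LHS = RHS

Yes, on the curve


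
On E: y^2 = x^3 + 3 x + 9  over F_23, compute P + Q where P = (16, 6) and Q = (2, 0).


P != Q, so use the chord formula.
s = (y2 - y1) / (x2 - x1) = (17) / (9) mod 23 = 7
x3 = s^2 - x1 - x2 mod 23 = 7^2 - 16 - 2 = 8
y3 = s (x1 - x3) - y1 mod 23 = 7 * (16 - 8) - 6 = 4

P + Q = (8, 4)


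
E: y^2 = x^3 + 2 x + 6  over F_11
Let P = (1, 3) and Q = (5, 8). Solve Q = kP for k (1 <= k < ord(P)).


Enumerate multiples of P until we hit Q = (5, 8):
  1P = (1, 3)
  2P = (10, 6)
  3P = (5, 3)
  4P = (5, 8)
Match found at i = 4.

k = 4


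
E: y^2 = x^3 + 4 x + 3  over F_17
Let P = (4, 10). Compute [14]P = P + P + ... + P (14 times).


k = 14 = 1110_2 (binary, LSB first: 0111)
Double-and-add from P = (4, 10):
  bit 0 = 0: acc unchanged = O
  bit 1 = 1: acc = O + (11, 16) = (11, 16)
  bit 2 = 1: acc = (11, 16) + (3, 12) = (16, 7)
  bit 3 = 1: acc = (16, 7) + (15, 15) = (16, 10)

14P = (16, 10)


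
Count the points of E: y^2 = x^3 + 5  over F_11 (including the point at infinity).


For each x in F_11, count y with y^2 = x^3 + 0 x + 5 mod 11:
  x = 0: RHS = 5, y in [4, 7]  -> 2 point(s)
  x = 4: RHS = 3, y in [5, 6]  -> 2 point(s)
  x = 5: RHS = 9, y in [3, 8]  -> 2 point(s)
  x = 6: RHS = 1, y in [1, 10]  -> 2 point(s)
  x = 8: RHS = 0, y in [0]  -> 1 point(s)
  x = 10: RHS = 4, y in [2, 9]  -> 2 point(s)
Affine points: 11. Add the point at infinity: total = 12.

#E(F_11) = 12


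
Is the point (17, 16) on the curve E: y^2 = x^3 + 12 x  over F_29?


Check whether y^2 = x^3 + 12 x + 0 (mod 29) for (x, y) = (17, 16).
LHS: y^2 = 16^2 mod 29 = 24
RHS: x^3 + 12 x + 0 = 17^3 + 12*17 + 0 mod 29 = 13
LHS != RHS

No, not on the curve


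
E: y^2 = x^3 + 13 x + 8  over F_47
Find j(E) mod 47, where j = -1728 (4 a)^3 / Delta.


Delta = -16(4 a^3 + 27 b^2) mod 47 = 4
-1728 * (4 a)^3 = -1728 * (4*13)^3 mod 47 = 12
j = 12 * 4^(-1) mod 47 = 3

j = 3 (mod 47)


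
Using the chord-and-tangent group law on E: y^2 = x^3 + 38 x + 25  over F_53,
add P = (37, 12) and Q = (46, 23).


P != Q, so use the chord formula.
s = (y2 - y1) / (x2 - x1) = (11) / (9) mod 53 = 13
x3 = s^2 - x1 - x2 mod 53 = 13^2 - 37 - 46 = 33
y3 = s (x1 - x3) - y1 mod 53 = 13 * (37 - 33) - 12 = 40

P + Q = (33, 40)


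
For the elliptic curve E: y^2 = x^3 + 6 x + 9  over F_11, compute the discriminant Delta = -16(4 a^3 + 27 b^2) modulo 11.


4 a^3 + 27 b^2 = 4*6^3 + 27*9^2 = 864 + 2187 = 3051
Delta = -16 * (3051) = -48816
Delta mod 11 = 2

Delta = 2 (mod 11)


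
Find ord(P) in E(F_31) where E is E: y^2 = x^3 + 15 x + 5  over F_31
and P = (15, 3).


Compute successive multiples of P until we hit O:
  1P = (15, 3)
  2P = (20, 11)
  3P = (6, 30)
  4P = (19, 9)
  5P = (7, 9)
  6P = (27, 6)
  7P = (22, 3)
  8P = (25, 28)
  ... (continuing to 19P)
  19P = O

ord(P) = 19


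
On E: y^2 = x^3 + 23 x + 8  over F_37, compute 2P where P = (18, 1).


Doubling: s = (3 x1^2 + a) / (2 y1)
s = (3*18^2 + 23) / (2*1) mod 37 = 35
x3 = s^2 - 2 x1 mod 37 = 35^2 - 2*18 = 5
y3 = s (x1 - x3) - y1 mod 37 = 35 * (18 - 5) - 1 = 10

2P = (5, 10)


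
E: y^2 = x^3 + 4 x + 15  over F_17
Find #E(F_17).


For each x in F_17, count y with y^2 = x^3 + 4 x + 15 mod 17:
  x = 0: RHS = 15, y in [7, 10]  -> 2 point(s)
  x = 6: RHS = 0, y in [0]  -> 1 point(s)
  x = 8: RHS = 15, y in [7, 10]  -> 2 point(s)
  x = 9: RHS = 15, y in [7, 10]  -> 2 point(s)
  x = 10: RHS = 1, y in [1, 16]  -> 2 point(s)
  x = 11: RHS = 13, y in [8, 9]  -> 2 point(s)
  x = 15: RHS = 16, y in [4, 13]  -> 2 point(s)
Affine points: 13. Add the point at infinity: total = 14.

#E(F_17) = 14


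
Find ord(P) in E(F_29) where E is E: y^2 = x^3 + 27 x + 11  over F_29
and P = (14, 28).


Compute successive multiples of P until we hit O:
  1P = (14, 28)
  2P = (10, 18)
  3P = (4, 26)
  4P = (18, 6)
  5P = (20, 5)
  6P = (25, 19)
  7P = (12, 2)
  8P = (27, 6)
  ... (continuing to 21P)
  21P = O

ord(P) = 21


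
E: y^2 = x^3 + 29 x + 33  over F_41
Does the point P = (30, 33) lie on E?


Check whether y^2 = x^3 + 29 x + 33 (mod 41) for (x, y) = (30, 33).
LHS: y^2 = 33^2 mod 41 = 23
RHS: x^3 + 29 x + 33 = 30^3 + 29*30 + 33 mod 41 = 23
LHS = RHS

Yes, on the curve


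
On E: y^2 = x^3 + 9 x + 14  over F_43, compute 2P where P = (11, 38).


Doubling: s = (3 x1^2 + a) / (2 y1)
s = (3*11^2 + 9) / (2*38) mod 43 = 23
x3 = s^2 - 2 x1 mod 43 = 23^2 - 2*11 = 34
y3 = s (x1 - x3) - y1 mod 43 = 23 * (11 - 34) - 38 = 35

2P = (34, 35)


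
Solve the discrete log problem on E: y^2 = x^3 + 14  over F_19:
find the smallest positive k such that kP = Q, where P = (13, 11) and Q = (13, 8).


Enumerate multiples of P until we hit Q = (13, 8):
  1P = (13, 11)
  2P = (16, 14)
  3P = (10, 11)
  4P = (15, 8)
  5P = (17, 14)
  6P = (5, 14)
  7P = (5, 5)
  8P = (17, 5)
  9P = (15, 11)
  10P = (10, 8)
  11P = (16, 5)
  12P = (13, 8)
Match found at i = 12.

k = 12


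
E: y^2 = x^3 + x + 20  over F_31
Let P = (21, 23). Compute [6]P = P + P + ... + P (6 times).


k = 6 = 110_2 (binary, LSB first: 011)
Double-and-add from P = (21, 23):
  bit 0 = 0: acc unchanged = O
  bit 1 = 1: acc = O + (3, 22) = (3, 22)
  bit 2 = 1: acc = (3, 22) + (19, 27) = (16, 3)

6P = (16, 3)


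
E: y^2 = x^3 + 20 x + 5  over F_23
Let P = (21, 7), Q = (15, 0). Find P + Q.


P != Q, so use the chord formula.
s = (y2 - y1) / (x2 - x1) = (16) / (17) mod 23 = 5
x3 = s^2 - x1 - x2 mod 23 = 5^2 - 21 - 15 = 12
y3 = s (x1 - x3) - y1 mod 23 = 5 * (21 - 12) - 7 = 15

P + Q = (12, 15)


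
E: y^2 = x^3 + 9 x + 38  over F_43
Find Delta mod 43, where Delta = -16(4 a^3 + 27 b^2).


4 a^3 + 27 b^2 = 4*9^3 + 27*38^2 = 2916 + 38988 = 41904
Delta = -16 * (41904) = -670464
Delta mod 43 = 35

Delta = 35 (mod 43)


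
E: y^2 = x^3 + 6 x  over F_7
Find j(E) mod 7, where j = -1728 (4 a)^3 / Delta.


Delta = -16(4 a^3 + 27 b^2) mod 7 = 1
-1728 * (4 a)^3 = -1728 * (4*6)^3 mod 7 = 6
j = 6 * 1^(-1) mod 7 = 6

j = 6 (mod 7)


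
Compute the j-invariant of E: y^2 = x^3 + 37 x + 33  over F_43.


Delta = -16(4 a^3 + 27 b^2) mod 43 = 36
-1728 * (4 a)^3 = -1728 * (4*37)^3 mod 43 = 39
j = 39 * 36^(-1) mod 43 = 19

j = 19 (mod 43)


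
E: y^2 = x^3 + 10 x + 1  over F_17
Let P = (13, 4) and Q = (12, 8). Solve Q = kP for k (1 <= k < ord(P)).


Enumerate multiples of P until we hit Q = (12, 8):
  1P = (13, 4)
  2P = (0, 1)
  3P = (12, 8)
Match found at i = 3.

k = 3


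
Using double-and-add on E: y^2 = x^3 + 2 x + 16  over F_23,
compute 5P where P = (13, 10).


k = 5 = 101_2 (binary, LSB first: 101)
Double-and-add from P = (13, 10):
  bit 0 = 1: acc = O + (13, 10) = (13, 10)
  bit 1 = 0: acc unchanged = (13, 10)
  bit 2 = 1: acc = (13, 10) + (22, 17) = (17, 15)

5P = (17, 15)


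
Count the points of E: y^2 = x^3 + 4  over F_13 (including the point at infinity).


For each x in F_13, count y with y^2 = x^3 + 0 x + 4 mod 13:
  x = 0: RHS = 4, y in [2, 11]  -> 2 point(s)
  x = 2: RHS = 12, y in [5, 8]  -> 2 point(s)
  x = 4: RHS = 3, y in [4, 9]  -> 2 point(s)
  x = 5: RHS = 12, y in [5, 8]  -> 2 point(s)
  x = 6: RHS = 12, y in [5, 8]  -> 2 point(s)
  x = 7: RHS = 9, y in [3, 10]  -> 2 point(s)
  x = 8: RHS = 9, y in [3, 10]  -> 2 point(s)
  x = 10: RHS = 3, y in [4, 9]  -> 2 point(s)
  x = 11: RHS = 9, y in [3, 10]  -> 2 point(s)
  x = 12: RHS = 3, y in [4, 9]  -> 2 point(s)
Affine points: 20. Add the point at infinity: total = 21.

#E(F_13) = 21


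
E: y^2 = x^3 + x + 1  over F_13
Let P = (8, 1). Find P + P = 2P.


Doubling: s = (3 x1^2 + a) / (2 y1)
s = (3*8^2 + 1) / (2*1) mod 13 = 12
x3 = s^2 - 2 x1 mod 13 = 12^2 - 2*8 = 11
y3 = s (x1 - x3) - y1 mod 13 = 12 * (8 - 11) - 1 = 2

2P = (11, 2)


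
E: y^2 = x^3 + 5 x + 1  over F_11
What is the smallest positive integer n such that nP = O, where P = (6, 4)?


Compute successive multiples of P until we hit O:
  1P = (6, 4)
  2P = (0, 1)
  3P = (8, 6)
  4P = (9, 4)
  5P = (7, 7)
  6P = (7, 4)
  7P = (9, 7)
  8P = (8, 5)
  ... (continuing to 11P)
  11P = O

ord(P) = 11


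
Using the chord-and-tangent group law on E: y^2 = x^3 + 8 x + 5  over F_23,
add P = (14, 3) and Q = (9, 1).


P != Q, so use the chord formula.
s = (y2 - y1) / (x2 - x1) = (21) / (18) mod 23 = 5
x3 = s^2 - x1 - x2 mod 23 = 5^2 - 14 - 9 = 2
y3 = s (x1 - x3) - y1 mod 23 = 5 * (14 - 2) - 3 = 11

P + Q = (2, 11)


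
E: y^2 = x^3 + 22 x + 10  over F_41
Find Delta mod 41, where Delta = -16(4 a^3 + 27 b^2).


4 a^3 + 27 b^2 = 4*22^3 + 27*10^2 = 42592 + 2700 = 45292
Delta = -16 * (45292) = -724672
Delta mod 41 = 3

Delta = 3 (mod 41)


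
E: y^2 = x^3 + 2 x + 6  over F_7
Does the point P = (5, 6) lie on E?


Check whether y^2 = x^3 + 2 x + 6 (mod 7) for (x, y) = (5, 6).
LHS: y^2 = 6^2 mod 7 = 1
RHS: x^3 + 2 x + 6 = 5^3 + 2*5 + 6 mod 7 = 1
LHS = RHS

Yes, on the curve


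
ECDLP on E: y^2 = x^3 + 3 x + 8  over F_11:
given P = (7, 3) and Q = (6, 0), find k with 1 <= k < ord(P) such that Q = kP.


Enumerate multiples of P until we hit Q = (6, 0):
  1P = (7, 3)
  2P = (6, 0)
Match found at i = 2.

k = 2


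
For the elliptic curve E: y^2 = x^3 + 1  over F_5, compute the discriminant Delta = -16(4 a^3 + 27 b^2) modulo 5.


4 a^3 + 27 b^2 = 4*0^3 + 27*1^2 = 0 + 27 = 27
Delta = -16 * (27) = -432
Delta mod 5 = 3

Delta = 3 (mod 5)


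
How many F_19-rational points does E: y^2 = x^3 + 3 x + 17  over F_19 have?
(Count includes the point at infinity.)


For each x in F_19, count y with y^2 = x^3 + 3 x + 17 mod 19:
  x = 0: RHS = 17, y in [6, 13]  -> 2 point(s)
  x = 4: RHS = 17, y in [6, 13]  -> 2 point(s)
  x = 5: RHS = 5, y in [9, 10]  -> 2 point(s)
  x = 6: RHS = 4, y in [2, 17]  -> 2 point(s)
  x = 7: RHS = 1, y in [1, 18]  -> 2 point(s)
  x = 13: RHS = 11, y in [7, 12]  -> 2 point(s)
  x = 15: RHS = 17, y in [6, 13]  -> 2 point(s)
  x = 16: RHS = 0, y in [0]  -> 1 point(s)
Affine points: 15. Add the point at infinity: total = 16.

#E(F_19) = 16


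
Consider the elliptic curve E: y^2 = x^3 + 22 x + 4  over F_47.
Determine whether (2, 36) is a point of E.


Check whether y^2 = x^3 + 22 x + 4 (mod 47) for (x, y) = (2, 36).
LHS: y^2 = 36^2 mod 47 = 27
RHS: x^3 + 22 x + 4 = 2^3 + 22*2 + 4 mod 47 = 9
LHS != RHS

No, not on the curve


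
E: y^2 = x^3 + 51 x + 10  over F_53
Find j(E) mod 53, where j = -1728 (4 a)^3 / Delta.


Delta = -16(4 a^3 + 27 b^2) mod 53 = 30
-1728 * (4 a)^3 = -1728 * (4*51)^3 mod 53 = 7
j = 7 * 30^(-1) mod 53 = 2

j = 2 (mod 53)


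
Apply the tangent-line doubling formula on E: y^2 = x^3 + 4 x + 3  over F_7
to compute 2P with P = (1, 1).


Doubling: s = (3 x1^2 + a) / (2 y1)
s = (3*1^2 + 4) / (2*1) mod 7 = 0
x3 = s^2 - 2 x1 mod 7 = 0^2 - 2*1 = 5
y3 = s (x1 - x3) - y1 mod 7 = 0 * (1 - 5) - 1 = 6

2P = (5, 6)


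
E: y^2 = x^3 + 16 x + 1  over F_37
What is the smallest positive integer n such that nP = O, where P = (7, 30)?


Compute successive multiples of P until we hit O:
  1P = (7, 30)
  2P = (30, 29)
  3P = (27, 32)
  4P = (13, 36)
  5P = (18, 33)
  6P = (24, 36)
  7P = (22, 30)
  8P = (8, 7)
  ... (continuing to 23P)
  23P = O

ord(P) = 23


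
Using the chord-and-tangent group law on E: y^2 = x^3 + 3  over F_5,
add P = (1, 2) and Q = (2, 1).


P != Q, so use the chord formula.
s = (y2 - y1) / (x2 - x1) = (4) / (1) mod 5 = 4
x3 = s^2 - x1 - x2 mod 5 = 4^2 - 1 - 2 = 3
y3 = s (x1 - x3) - y1 mod 5 = 4 * (1 - 3) - 2 = 0

P + Q = (3, 0)


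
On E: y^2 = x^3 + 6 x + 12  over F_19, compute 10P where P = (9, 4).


k = 10 = 1010_2 (binary, LSB first: 0101)
Double-and-add from P = (9, 4):
  bit 0 = 0: acc unchanged = O
  bit 1 = 1: acc = O + (7, 6) = (7, 6)
  bit 2 = 0: acc unchanged = (7, 6)
  bit 3 = 1: acc = (7, 6) + (12, 8) = (7, 13)

10P = (7, 13)


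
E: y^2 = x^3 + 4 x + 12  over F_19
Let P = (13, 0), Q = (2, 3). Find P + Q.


P != Q, so use the chord formula.
s = (y2 - y1) / (x2 - x1) = (3) / (8) mod 19 = 17
x3 = s^2 - x1 - x2 mod 19 = 17^2 - 13 - 2 = 8
y3 = s (x1 - x3) - y1 mod 19 = 17 * (13 - 8) - 0 = 9

P + Q = (8, 9)


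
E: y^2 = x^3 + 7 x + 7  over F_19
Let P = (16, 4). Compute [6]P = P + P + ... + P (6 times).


k = 6 = 110_2 (binary, LSB first: 011)
Double-and-add from P = (16, 4):
  bit 0 = 0: acc unchanged = O
  bit 1 = 1: acc = O + (11, 3) = (11, 3)
  bit 2 = 1: acc = (11, 3) + (4, 17) = (8, 10)

6P = (8, 10)
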